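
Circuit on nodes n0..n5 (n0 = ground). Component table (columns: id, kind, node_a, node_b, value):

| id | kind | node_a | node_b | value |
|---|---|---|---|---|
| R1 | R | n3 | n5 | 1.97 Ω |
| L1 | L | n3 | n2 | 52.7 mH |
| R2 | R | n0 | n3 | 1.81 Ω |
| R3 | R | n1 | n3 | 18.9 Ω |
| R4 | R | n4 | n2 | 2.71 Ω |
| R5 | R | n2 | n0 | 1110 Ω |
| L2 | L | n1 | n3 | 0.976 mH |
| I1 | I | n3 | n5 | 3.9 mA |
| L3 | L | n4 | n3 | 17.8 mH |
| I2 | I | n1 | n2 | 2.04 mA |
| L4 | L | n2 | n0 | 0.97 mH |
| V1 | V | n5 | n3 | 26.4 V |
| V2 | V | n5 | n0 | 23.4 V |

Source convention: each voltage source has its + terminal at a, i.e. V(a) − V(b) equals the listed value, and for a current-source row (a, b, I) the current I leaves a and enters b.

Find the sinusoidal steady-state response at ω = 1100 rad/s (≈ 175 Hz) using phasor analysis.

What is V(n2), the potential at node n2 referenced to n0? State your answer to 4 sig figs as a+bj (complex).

-0.2013-0.01711j V

Apply KCL at each of the 5 non-ground nodes and solve the resulting linear system.
Node n1: branches {R3, L2, I2} → V_1 = -3.000-0.002183j
Node n2: branches {L1, R4, R5, I2, L4} → V_2 = -0.2013-0.01711j
Node n3: branches {R1, L1, R2, R3, L2, I1, L3, V1} → V_3 = -3.000+0.000j
Node n4: branches {R4, L3} → V_4 = -0.2516+0.3633j
Node n5: branches {R1, I1, V1, V2} → V_5 = 23.40+0.000j
Source currents: i(V1)=-15.07+0.1886j, i(V2)=1.674-0.1886j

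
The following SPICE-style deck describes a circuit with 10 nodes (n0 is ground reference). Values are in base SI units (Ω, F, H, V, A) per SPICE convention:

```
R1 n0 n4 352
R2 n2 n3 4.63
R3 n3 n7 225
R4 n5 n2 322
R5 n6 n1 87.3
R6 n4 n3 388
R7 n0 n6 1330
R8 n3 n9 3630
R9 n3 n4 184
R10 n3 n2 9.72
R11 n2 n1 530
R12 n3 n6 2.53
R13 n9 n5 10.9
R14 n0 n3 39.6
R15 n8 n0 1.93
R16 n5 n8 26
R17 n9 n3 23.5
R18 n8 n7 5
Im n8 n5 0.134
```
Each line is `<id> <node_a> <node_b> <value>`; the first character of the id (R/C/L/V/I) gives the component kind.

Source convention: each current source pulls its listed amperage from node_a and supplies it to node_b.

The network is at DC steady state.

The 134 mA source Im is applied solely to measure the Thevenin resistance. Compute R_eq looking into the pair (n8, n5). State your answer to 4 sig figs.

MNA unknowns: 9 node voltages V₁..V_9
R1: Y=0.002841 on G[0,4]
R2: Y=0.2160 on G[2,3]
R3: Y=0.004444 on G[3,7]
R4: Y=0.003106 on G[5,2]
R5: Y=0.01145 on G[6,1]
R6: Y=0.002577 on G[4,3]
R7: Y=0.0007519 on G[0,6]
R8: Y=0.0002755 on G[3,9]
R9: Y=0.005435 on G[3,4]
R10: Y=0.1029 on G[3,2]
R11: Y=0.001887 on G[2,1]
R12: Y=0.3953 on G[3,6]
R13: Y=0.09174 on G[9,5]
R14: Y=0.02525 on G[0,3]
R15: Y=0.5181 on G[8,0]
R16: Y=0.03846 on G[5,8]
R17: Y=0.04255 on G[9,3]
R18: Y=0.2000 on G[8,7]
Im: z[8]−=0.134, z[5]+=0.134
solve → V1=1.194, V2=1.206, V3=1.194, V4=0.8818, V5=2.404, V6=1.192, V7=-0.03741, V8=-0.06478, V9=2.019

R_eq = 18.42 Ω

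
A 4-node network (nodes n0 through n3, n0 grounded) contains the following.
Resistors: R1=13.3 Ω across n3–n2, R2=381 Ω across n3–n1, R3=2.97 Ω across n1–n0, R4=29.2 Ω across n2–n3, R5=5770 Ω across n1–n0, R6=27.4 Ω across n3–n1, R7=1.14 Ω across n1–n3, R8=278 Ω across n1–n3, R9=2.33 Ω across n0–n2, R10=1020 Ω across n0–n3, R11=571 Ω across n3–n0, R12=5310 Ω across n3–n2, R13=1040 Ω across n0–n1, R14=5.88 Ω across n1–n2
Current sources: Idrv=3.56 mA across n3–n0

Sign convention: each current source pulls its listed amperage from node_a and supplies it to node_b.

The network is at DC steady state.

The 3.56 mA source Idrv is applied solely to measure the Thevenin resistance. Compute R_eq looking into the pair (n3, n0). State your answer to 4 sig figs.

MNA unknowns: 3 node voltages V₁..V_3
R1: Y=0.07519 on G[3,2]
R2: Y=0.002625 on G[3,1]
R3: Y=0.3367 on G[1,0]
R4: Y=0.03425 on G[2,3]
R5: Y=0.0001733 on G[1,0]
R6: Y=0.03650 on G[3,1]
R7: Y=0.8772 on G[1,3]
R8: Y=0.003597 on G[1,3]
R9: Y=0.4292 on G[0,2]
R10: Y=0.0009804 on G[0,3]
R11: Y=0.001751 on G[3,0]
R12: Y=0.0001883 on G[3,2]
R13: Y=0.0009615 on G[0,1]
R14: Y=0.1701 on G[1,2]
Idrv: z[3]−=0.00356, z[0]+=0.00356
solve → V1=-0.006567, V2=-0.003064, V3=-0.009626

R_eq = 2.704 Ω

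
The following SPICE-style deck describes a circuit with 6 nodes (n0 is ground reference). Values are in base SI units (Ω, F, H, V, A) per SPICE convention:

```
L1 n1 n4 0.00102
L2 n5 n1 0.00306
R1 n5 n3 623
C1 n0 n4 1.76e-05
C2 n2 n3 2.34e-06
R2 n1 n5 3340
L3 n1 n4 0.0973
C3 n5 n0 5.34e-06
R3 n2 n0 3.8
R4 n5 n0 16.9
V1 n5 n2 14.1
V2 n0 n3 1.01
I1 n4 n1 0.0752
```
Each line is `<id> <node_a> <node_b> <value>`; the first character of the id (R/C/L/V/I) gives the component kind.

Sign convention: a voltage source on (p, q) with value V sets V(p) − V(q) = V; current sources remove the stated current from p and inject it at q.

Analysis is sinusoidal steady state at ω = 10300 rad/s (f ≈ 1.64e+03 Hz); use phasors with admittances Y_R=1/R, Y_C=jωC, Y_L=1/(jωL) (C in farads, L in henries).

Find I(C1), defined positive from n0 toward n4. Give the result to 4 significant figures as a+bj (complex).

0.04195+0.3129j A

Element admittances at ω=10300 rad/s:
  Y(L1) = 0.000-0.09518j S between n1,n4
  Y(L2) = 0.000-0.03173j S between n5,n1
  Y(R1) = 0.001605+0.000j S between n5,n3
  Y(C1) = 0.000+0.1813j S between n0,n4
  Y(C2) = 0.000+0.02410j S between n2,n3
  Y(R2) = 0.0002994+0.000j S between n1,n5
  Y(L3) = 0.000-0.0009978j S between n1,n4
  Y(C3) = 0.000+0.05500j S between n5,n0
  Y(R3) = 0.2632+0.000j S between n2,n0
  Y(R4) = 0.05917+0.000j S between n5,n0
  V1: constraint V(n5)−V(n2) = 14.1
  V2: constraint V(n0)−V(n3) = 1.01
  I1: injects 0.0752 A into n1 (from n4)
Assemble and solve the 7×7 MNA system:
  V(n1)=1.527+0.5771j  V(n2)=-2.726-0.8378j  V(n3)=-1.010+0.000j  V(n4)=-1.726+0.2314j  V(n5)=11.37-0.8378j
  i(V1)=-0.6971-0.2618j  i(V2)=-0.04007+0.04269j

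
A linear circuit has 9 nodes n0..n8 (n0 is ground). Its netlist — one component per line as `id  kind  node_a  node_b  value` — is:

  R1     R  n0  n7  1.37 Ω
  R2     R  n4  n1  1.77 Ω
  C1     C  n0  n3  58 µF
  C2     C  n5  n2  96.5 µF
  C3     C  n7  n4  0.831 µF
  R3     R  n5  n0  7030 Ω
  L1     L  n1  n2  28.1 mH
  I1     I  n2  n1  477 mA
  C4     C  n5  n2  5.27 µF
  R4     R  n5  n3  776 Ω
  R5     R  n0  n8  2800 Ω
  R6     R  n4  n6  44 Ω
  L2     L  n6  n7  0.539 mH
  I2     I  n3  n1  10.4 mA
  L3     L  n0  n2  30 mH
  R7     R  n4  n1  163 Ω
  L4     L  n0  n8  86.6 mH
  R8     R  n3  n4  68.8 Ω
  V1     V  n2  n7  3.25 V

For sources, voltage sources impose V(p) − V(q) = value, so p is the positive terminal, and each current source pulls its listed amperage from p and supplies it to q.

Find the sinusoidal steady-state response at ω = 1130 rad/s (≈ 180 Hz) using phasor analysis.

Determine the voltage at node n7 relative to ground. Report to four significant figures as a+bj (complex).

MNA unknowns: 8 node voltages V₁..V_8 plus 1 source current (V1)
R1: Y=0.7299+0.000j on G[0,7]
R2: Y=0.5650+0.000j on G[4,1]
C1: Y=0.000+0.06554j on G[0,3]
C2: Y=0.000+0.1090j on G[5,2]
C3: Y=0.000+0.0009390j on G[7,4]
R3: Y=0.0001422+0.000j on G[5,0]
L1: Y=0.000-0.03149j on G[1,2]
I1: z[2]−=0.477, z[1]+=0.477
C4: Y=0.000+0.005955j on G[5,2]
R4: Y=0.001289+0.000j on G[5,3]
R5: Y=0.0003571+0.000j on G[0,8]
R6: Y=0.02273+0.000j on G[4,6]
L2: Y=0.000-1.642j on G[6,7]
I2: z[3]−=0.0104, z[1]+=0.0104
L3: Y=0.000-0.02950j on G[0,2]
R7: Y=0.006135+0.000j on G[4,1]
L4: Y=0.000-0.01022j on G[0,8]
R8: Y=0.01453+0.000j on G[3,4]
V1: row V2−V7=3.25, i_V1 at 2,7
solve → V1=9.785+5.231j, V2=3.107-0.005863j, V3=1.463-1.593j, V4=9.220+4.863j, V5=3.088+0.01617j, V6=-0.2090+0.1247j, V7=-0.1434-0.005863j, V8=0.000+0.000j
aux → i_V1=-0.3144-0.1208j

-0.1434-0.005863j V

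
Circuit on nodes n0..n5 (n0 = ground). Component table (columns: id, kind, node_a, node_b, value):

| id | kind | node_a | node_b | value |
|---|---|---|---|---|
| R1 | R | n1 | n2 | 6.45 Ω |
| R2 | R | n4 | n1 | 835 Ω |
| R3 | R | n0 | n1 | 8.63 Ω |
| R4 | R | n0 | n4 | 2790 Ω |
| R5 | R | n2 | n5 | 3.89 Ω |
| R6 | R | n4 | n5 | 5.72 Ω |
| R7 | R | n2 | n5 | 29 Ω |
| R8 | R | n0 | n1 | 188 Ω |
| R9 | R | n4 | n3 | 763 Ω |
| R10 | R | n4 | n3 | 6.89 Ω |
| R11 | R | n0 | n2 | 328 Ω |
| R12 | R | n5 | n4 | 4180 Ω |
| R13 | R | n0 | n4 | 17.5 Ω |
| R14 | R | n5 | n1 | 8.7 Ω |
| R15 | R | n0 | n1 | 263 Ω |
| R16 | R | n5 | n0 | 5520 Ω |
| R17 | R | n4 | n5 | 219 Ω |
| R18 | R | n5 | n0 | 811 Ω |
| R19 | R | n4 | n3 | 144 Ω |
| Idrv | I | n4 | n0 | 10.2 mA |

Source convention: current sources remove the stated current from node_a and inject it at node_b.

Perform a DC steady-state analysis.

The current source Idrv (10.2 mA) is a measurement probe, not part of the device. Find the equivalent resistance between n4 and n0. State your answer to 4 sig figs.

Element admittances at DC:
  Y(R1) = 0.1550 S between n1,n2
  Y(R2) = 0.001198 S between n4,n1
  Y(R3) = 0.1159 S between n0,n1
  Y(R4) = 0.0003584 S between n0,n4
  Y(R5) = 0.2571 S between n2,n5
  Y(R6) = 0.1748 S between n4,n5
  Y(R7) = 0.03448 S between n2,n5
  Y(R8) = 0.005319 S between n0,n1
  Y(R9) = 0.001311 S between n4,n3
  Y(R10) = 0.1451 S between n4,n3
  Y(R11) = 0.003049 S between n0,n2
  Y(R12) = 0.0002392 S between n5,n4
  Y(R13) = 0.05714 S between n0,n4
  Y(R14) = 0.1149 S between n5,n1
  Y(R15) = 0.003802 S between n0,n1
  Y(R16) = 0.0001812 S between n5,n0
  Y(R17) = 0.004566 S between n4,n5
  Y(R18) = 0.001233 S between n5,n0
  Y(R19) = 0.006944 S between n4,n3
  Idrv: injects 0.0102 A into n0 (from n4)
Assemble and solve the 5×5 MNA system:
  V(n1)=-0.03868  V(n2)=-0.05291  V(n3)=-0.08899  V(n4)=-0.08899  V(n5)=-0.06103

R_eq = 8.725 Ω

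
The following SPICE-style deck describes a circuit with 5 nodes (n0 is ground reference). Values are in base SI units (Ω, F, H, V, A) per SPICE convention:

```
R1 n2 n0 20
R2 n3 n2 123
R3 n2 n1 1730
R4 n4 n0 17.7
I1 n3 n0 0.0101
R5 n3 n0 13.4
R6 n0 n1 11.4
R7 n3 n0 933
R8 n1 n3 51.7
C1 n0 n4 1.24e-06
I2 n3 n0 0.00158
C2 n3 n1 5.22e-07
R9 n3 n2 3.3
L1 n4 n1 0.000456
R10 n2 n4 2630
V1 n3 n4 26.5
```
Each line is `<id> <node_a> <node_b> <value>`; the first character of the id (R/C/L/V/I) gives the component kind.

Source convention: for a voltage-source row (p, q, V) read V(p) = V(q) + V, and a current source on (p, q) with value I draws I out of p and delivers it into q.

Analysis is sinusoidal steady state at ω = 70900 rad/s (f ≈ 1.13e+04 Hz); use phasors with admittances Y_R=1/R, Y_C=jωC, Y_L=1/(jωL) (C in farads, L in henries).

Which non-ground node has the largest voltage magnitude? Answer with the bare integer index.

MNA unknowns: 4 node voltages V₁..V_4 plus 1 source current (V1)
R1: Y=0.05000+0.000j on G[2,0]
R2: Y=0.008130+0.000j on G[3,2]
R3: Y=0.0005780+0.000j on G[2,1]
R4: Y=0.05650+0.000j on G[4,0]
I1: z[3]−=0.0101, z[0]+=0.0101
R5: Y=0.07463+0.000j on G[3,0]
R6: Y=0.08772+0.000j on G[0,1]
R7: Y=0.001072+0.000j on G[3,0]
R8: Y=0.01934+0.000j on G[1,3]
C1: Y=0.000+0.08792j on G[0,4]
I2: z[3]−=0.00158, z[0]+=0.00158
C2: Y=0.000+0.03701j on G[3,1]
R9: Y=0.3030+0.000j on G[3,2]
L1: Y=0.000-0.03093j on G[4,1]
R10: Y=0.0003802+0.000j on G[2,4]
V1: row V3−V4=26.5, i_V1 at 3,4
solve → V1=2.022+8.796j, V2=8.177+3.546j, V3=9.533+4.106j, V4=-16.97+4.106j
aux → i_V1=-1.474-0.6721j

4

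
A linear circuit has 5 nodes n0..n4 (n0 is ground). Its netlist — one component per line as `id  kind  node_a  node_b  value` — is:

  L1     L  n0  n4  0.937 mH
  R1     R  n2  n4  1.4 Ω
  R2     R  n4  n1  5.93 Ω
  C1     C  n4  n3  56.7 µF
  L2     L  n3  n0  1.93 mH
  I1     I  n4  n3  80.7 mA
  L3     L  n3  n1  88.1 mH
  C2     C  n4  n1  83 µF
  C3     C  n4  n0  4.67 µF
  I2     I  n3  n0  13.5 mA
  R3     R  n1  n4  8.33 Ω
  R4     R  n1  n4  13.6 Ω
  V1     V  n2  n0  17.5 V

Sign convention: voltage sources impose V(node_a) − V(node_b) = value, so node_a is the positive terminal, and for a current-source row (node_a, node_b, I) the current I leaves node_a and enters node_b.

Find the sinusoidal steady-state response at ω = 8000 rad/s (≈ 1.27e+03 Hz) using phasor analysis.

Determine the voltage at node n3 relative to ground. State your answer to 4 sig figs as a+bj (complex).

19.31+4.466j V

Apply KCL at each of the 4 non-ground nodes and solve the resulting linear system.
Node n1: branches {R2, L3, C2, R3, R4} → V_1 = 16.54+3.972j
Node n2: branches {R1, V1} → V_2 = 17.50+0.000j
Node n3: branches {C1, L2, I1, L3, I2} → V_3 = 19.31+4.466j
Node n4: branches {L1, R1, R2, C1, I1, C2, C3, R3, R4} → V_4 = 16.54+3.975j
Source currents: i(V1)=-0.6845+2.839j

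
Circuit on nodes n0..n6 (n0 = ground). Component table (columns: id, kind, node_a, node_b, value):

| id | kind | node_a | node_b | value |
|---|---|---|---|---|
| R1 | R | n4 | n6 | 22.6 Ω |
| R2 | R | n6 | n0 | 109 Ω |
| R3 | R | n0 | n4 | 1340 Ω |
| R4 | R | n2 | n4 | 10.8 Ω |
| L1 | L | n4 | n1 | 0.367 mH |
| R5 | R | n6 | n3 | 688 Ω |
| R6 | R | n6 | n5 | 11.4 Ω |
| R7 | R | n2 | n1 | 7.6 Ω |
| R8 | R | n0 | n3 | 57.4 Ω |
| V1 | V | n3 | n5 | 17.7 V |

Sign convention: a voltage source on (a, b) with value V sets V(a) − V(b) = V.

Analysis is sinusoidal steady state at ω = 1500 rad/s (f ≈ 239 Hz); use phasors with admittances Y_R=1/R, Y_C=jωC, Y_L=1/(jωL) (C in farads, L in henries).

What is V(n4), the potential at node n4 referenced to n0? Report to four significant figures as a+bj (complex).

-10.19+0.000j V

Element admittances at ω=1500 rad/s:
  Y(R1) = 0.04425+0.000j S between n4,n6
  Y(R2) = 0.009174+0.000j S between n6,n0
  Y(R3) = 0.0007463+0.000j S between n0,n4
  Y(R4) = 0.09259+0.000j S between n2,n4
  Y(L1) = 0.000-1.817j S between n4,n1
  Y(R5) = 0.001453+0.000j S between n6,n3
  Y(R6) = 0.08772+0.000j S between n6,n5
  Y(R7) = 0.1316+0.000j S between n2,n1
  Y(R8) = 0.01742+0.000j S between n0,n3
  V1: constraint V(n3)−V(n5) = 17.7
Assemble and solve the 7×7 MNA system:
  V(n1)=-10.19+0.000j  V(n2)=-10.19+0.000j  V(n3)=5.895+0.000j  V(n4)=-10.19+0.000j  V(n5)=-11.81+0.000j  V(n6)=-10.36+0.000j
  i(V1)=-0.1263+0.000j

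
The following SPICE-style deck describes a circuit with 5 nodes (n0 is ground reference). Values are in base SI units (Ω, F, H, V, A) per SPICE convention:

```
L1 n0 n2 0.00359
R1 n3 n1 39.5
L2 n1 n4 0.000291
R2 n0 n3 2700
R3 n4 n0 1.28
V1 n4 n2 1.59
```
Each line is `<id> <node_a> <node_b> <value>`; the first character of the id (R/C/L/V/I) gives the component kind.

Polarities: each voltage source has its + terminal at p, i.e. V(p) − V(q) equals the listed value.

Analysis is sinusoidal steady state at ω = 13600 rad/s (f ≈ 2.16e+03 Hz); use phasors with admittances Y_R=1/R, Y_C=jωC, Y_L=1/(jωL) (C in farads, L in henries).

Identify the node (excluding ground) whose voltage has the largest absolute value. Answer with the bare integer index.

Element admittances at ω=13600 rad/s:
  Y(L1) = 0.000-0.02048j S between n0,n2
  Y(R1) = 0.02532+0.000j S between n3,n1
  Y(L2) = 0.000-0.2527j S between n1,n4
  Y(R2) = 0.0003704+0.000j S between n0,n3
  Y(R3) = 0.7812+0.000j S between n4,n0
  V1: constraint V(n4)−V(n2) = 1.59
Assemble and solve the 5×5 MNA system:
  V(n1)=0.001031-0.04164j  V(n2)=-1.589-0.04164j  V(n3)=0.001016-0.04104j  V(n4)=0.001091-0.04164j
  i(V1)=-0.0008528+0.03254j

2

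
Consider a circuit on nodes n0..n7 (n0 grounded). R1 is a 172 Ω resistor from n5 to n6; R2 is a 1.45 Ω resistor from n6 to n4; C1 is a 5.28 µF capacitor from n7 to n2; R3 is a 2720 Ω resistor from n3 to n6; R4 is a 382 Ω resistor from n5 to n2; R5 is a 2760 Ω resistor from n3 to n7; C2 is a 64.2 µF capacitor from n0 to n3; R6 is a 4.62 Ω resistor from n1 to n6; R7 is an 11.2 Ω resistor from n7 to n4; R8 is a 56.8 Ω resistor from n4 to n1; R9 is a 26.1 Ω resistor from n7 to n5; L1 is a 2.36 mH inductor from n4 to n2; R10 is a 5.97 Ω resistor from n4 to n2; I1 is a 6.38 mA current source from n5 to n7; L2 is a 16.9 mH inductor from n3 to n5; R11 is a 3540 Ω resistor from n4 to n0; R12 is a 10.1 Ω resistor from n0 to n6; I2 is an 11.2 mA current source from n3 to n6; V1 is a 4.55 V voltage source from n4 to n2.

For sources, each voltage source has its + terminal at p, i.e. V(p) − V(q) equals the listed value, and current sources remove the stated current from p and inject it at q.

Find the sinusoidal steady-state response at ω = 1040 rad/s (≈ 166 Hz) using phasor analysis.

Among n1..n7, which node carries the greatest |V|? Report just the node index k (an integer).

Apply KCL at each of the 7 non-ground nodes and solve the resulting linear system.
Node n1: branches {R6, R8} → V_1 = 0.2086+0.09147j
Node n2: branches {C1, R4, L1, R10, V1} → V_2 = -4.328+0.1027j
Node n3: branches {R3, R5, C2, L2, I2} → V_3 = -0.1347+0.3086j
Node n4: branches {R2, R7, R8, L1, R10, R11, V1} → V_4 = 0.2224+0.1027j
Node n5: branches {R1, R4, R9, I1, L2} → V_5 = 0.01949+0.1390j
Node n6: branches {R1, R2, R3, R6, R12, I2} → V_6 = 0.2074+0.09056j
Node n7: branches {C1, R5, R7, R9, I1} → V_7 = 0.2026-0.08023j
Source currents: i(V1)=-0.7745+1.829j

2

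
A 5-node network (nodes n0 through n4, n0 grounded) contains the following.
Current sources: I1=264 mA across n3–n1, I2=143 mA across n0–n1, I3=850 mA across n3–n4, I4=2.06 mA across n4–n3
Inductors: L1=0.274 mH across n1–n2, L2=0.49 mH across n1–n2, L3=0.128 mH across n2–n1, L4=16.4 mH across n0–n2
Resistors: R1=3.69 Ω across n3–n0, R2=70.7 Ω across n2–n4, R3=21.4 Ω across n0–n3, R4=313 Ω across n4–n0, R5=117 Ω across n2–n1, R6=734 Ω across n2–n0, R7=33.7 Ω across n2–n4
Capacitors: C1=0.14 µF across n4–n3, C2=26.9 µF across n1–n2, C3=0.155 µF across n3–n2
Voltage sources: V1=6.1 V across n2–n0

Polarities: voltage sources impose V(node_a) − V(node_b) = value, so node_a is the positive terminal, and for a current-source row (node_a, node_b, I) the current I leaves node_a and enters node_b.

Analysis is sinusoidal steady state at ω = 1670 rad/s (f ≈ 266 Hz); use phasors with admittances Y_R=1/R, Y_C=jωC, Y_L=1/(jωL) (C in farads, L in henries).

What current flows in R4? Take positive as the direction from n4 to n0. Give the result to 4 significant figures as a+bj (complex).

0.07579-0.0004325j A

Apply KCL at each of the 4 non-ground nodes and solve the resulting linear system.
Node n1: branches {I1, L1, I2, L2, R5, L3, C2} → V_1 = 6.100+0.05062j
Node n2: branches {L1, R2, L2, R5, R6, L3, L4, C2, C3, R7, V1} → V_2 = 6.100+0.000j
Node n3: branches {I1, R1, R3, I3, I4, C1, C3} → V_3 = -3.499+0.02785j
Node n4: branches {R2, R4, I3, I4, C1, R7} → V_4 = 23.72-0.1354j
Source currents: i(V1)=1.171+0.2143j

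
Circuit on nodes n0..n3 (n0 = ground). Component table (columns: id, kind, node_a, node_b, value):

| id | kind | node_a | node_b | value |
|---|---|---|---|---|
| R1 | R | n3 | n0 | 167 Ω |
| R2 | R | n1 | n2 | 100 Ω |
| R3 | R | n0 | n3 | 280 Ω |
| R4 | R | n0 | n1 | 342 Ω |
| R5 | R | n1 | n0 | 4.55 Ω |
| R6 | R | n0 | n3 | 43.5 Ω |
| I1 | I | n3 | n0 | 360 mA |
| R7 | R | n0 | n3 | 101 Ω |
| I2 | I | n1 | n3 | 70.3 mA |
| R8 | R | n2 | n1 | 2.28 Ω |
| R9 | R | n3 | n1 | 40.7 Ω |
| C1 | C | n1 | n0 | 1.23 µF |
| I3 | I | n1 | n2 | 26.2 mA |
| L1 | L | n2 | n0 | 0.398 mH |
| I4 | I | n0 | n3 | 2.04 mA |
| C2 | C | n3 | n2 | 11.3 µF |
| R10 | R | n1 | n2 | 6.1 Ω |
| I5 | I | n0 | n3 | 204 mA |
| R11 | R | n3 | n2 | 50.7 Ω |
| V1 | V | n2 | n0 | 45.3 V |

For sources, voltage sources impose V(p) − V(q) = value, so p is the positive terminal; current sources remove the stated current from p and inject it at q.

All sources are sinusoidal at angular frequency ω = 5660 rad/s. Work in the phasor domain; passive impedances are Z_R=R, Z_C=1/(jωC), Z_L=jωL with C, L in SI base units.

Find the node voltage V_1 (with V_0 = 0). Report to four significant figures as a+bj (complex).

32.96+0.09706j V

Apply KCL at each of the 3 non-ground nodes and solve the resulting linear system.
Node n1: branches {R2, R4, R5, I2, R8, R9, C1, I3, R10} → V_1 = 32.96+0.09706j
Node n2: branches {R2, R8, I3, L1, C2, R10, R11, V1} → V_2 = 45.30+0.000j
Node n3: branches {R1, R3, R6, I1, R7, I2, R9, I4, C2, I5, R11} → V_3 = 28.06+12.74j
Source currents: i(V1)=-8.685+19.32j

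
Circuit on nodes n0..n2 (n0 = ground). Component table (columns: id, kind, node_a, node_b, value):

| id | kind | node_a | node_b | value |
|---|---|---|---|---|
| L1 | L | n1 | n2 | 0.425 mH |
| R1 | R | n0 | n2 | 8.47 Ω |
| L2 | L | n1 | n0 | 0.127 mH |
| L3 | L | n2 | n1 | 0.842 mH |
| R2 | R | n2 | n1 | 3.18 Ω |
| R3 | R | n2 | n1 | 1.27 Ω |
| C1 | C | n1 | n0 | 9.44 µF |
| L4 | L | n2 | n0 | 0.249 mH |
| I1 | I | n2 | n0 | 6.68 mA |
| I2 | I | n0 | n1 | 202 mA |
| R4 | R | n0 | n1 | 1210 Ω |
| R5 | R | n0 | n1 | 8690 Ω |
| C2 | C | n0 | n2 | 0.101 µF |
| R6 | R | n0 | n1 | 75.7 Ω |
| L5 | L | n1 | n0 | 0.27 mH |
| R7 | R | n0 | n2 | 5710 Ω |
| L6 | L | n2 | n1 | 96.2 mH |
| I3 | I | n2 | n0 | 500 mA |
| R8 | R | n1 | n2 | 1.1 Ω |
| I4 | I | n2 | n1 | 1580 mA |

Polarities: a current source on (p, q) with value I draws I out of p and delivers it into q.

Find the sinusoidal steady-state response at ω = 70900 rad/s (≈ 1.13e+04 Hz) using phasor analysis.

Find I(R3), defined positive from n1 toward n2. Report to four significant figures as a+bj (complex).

MNA unknowns: 2 node voltages V₁..V_2
L1: Y=0.000-0.03319j on G[1,2]
R1: Y=0.1181+0.000j on G[0,2]
L2: Y=0.000-0.1111j on G[1,0]
L3: Y=0.000-0.01675j on G[2,1]
R2: Y=0.3145+0.000j on G[2,1]
R3: Y=0.7874+0.000j on G[2,1]
C1: Y=0.000+0.6693j on G[1,0]
L4: Y=0.000-0.05664j on G[2,0]
I1: z[2]−=0.00668, z[0]+=0.00668
I2: z[0]−=0.202, z[1]+=0.202
R4: Y=0.0008264+0.000j on G[0,1]
R5: Y=0.0001151+0.000j on G[0,1]
C2: Y=0.000+0.007161j on G[0,2]
R6: Y=0.01321+0.000j on G[0,1]
L5: Y=0.000-0.05224j on G[1,0]
R7: Y=0.0001751+0.000j on G[0,2]
L6: Y=0.000-0.0001466j on G[2,1]
I3: z[2]−=0.5, z[0]+=0.5
R8: Y=0.9091+0.000j on G[1,2]
I4: z[2]−=1.58, z[1]+=1.58
solve → V1=-0.1898+0.3524j, V2=-1.164+0.2829j

0.7673+0.05476j A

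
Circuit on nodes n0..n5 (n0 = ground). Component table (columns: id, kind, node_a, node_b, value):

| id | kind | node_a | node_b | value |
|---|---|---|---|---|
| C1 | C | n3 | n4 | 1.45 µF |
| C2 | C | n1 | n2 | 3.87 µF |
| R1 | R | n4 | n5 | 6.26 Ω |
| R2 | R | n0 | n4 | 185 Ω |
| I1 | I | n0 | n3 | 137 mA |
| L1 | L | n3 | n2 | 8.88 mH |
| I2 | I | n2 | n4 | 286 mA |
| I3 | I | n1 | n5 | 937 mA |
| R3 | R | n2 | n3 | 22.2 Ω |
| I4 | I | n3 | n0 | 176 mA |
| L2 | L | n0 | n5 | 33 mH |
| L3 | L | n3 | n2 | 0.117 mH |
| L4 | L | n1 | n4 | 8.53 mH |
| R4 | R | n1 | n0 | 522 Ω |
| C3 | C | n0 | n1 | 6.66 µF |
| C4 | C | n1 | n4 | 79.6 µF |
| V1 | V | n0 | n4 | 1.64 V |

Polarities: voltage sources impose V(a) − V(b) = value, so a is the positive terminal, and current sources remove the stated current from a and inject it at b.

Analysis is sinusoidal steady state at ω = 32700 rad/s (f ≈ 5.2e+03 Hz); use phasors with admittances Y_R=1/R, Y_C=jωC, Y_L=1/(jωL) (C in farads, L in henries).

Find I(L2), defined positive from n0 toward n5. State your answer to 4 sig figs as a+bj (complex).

-2.272e-05+0.003916j A

Element admittances at ω=32700 rad/s:
  Y(C1) = 0.000+0.04742j S between n3,n4
  Y(C2) = 0.000+0.1265j S between n1,n2
  Y(R1) = 0.1597+0.000j S between n4,n5
  Y(R2) = 0.005405+0.000j S between n0,n4
  I1: injects 0.137 A into n3 (from n0)
  Y(L1) = 0.000-0.003444j S between n3,n2
  I2: injects 0.286 A into n4 (from n2)
  I3: injects 0.937 A into n5 (from n1)
  Y(R3) = 0.04505+0.000j S between n2,n3
  I4: injects 0.176 A into n0 (from n3)
  Y(L2) = 0.000-0.0009267j S between n0,n5
  Y(L3) = 0.000-0.2614j S between n3,n2
  Y(L4) = 0.000-0.003585j S between n1,n4
  Y(R4) = 0.001916+0.000j S between n1,n0
  Y(C3) = 0.000+0.2178j S between n0,n1
  Y(C4) = 0.000+2.603j S between n1,n4
  V1: constraint V(n0)−V(n4) = 1.64
Assemble and solve the 6×6 MNA system:
  V(n1)=-1.516+0.4073j  V(n2)=-1.569+2.093j  V(n3)=-1.499+2.355j  V(n4)=-1.640+0.000j  V(n5)=4.225+0.02451j
  i(V1)=-0.06145-0.3333j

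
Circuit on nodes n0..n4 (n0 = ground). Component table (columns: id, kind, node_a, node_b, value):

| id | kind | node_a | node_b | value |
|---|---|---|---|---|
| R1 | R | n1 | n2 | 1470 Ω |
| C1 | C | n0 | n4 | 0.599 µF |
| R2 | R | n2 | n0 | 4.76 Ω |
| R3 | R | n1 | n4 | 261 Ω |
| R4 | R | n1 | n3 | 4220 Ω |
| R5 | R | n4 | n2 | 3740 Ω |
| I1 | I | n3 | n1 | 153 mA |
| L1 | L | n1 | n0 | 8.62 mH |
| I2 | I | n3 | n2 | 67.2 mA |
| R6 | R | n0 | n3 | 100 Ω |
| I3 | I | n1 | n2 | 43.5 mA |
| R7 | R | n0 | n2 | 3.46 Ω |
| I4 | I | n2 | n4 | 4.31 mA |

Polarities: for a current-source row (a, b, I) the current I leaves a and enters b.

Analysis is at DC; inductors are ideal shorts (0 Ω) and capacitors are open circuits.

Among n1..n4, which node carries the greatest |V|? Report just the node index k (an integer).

3

Apply KCL at each of the 4 non-ground nodes and solve the resulting linear system.
Node n1: branches {R1, R3, R4, I1, L1, I3} → V_1 = 0.000
Node n2: branches {R1, R2, R5, I2, I3, R7, I4} → V_2 = 0.2133
Node n3: branches {R4, I1, I2, R6} → V_3 = -21.51
Node n4: branches {C1, R3, R5, I4} → V_4 = 1.065
Source currents: i(L1)=0.1086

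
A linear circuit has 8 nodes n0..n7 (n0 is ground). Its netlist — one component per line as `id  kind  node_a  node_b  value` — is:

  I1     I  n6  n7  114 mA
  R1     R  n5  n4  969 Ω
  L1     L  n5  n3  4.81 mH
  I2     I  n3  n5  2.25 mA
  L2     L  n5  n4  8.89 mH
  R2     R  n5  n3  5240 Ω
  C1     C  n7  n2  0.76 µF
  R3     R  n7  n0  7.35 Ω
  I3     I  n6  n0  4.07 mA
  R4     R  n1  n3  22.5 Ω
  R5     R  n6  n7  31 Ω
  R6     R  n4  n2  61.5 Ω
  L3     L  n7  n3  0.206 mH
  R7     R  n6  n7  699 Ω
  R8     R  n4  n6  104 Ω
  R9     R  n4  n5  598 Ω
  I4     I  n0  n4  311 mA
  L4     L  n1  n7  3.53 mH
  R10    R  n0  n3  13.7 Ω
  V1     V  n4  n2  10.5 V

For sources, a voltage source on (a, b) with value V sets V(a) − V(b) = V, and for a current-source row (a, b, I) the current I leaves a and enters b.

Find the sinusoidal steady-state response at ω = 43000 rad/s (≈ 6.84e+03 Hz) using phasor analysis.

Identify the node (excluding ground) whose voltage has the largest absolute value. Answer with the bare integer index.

MNA unknowns: 7 node voltages V₁..V_7 plus 1 source current (V1)
I1: z[6]−=0.114, z[7]+=0.114
R1: Y=0.001032+0.000j on G[5,4]
L1: Y=0.000-0.004835j on G[5,3]
I2: z[3]−=0.00225, z[5]+=0.00225
L2: Y=0.000-0.002616j on G[5,4]
R2: Y=0.0001908+0.000j on G[5,3]
C1: Y=0.000+0.03268j on G[7,2]
R3: Y=0.1361+0.000j on G[7,0]
I3: z[6]−=0.00407, z[0]+=0.00407
R4: Y=0.04444+0.000j on G[1,3]
R5: Y=0.03226+0.000j on G[6,7]
R6: Y=0.01626+0.000j on G[4,2]
L3: Y=0.000-0.1129j on G[7,3]
R7: Y=0.001431+0.000j on G[6,7]
R8: Y=0.009615+0.000j on G[4,6]
R9: Y=0.001672+0.000j on G[4,5]
I4: z[0]−=0.311, z[4]+=0.311
L4: Y=0.000-0.006588j on G[1,7]
R10: Y=0.07299+0.000j on G[0,3]
V1: row V4−V2=10.5, i_V1 at 4,2
solve → V1=1.541-0.5436j, V2=3.770-5.421j, V3=1.417-0.5504j, V4=14.27-5.421j, V5=7.973+0.1592j, V6=1.606-0.9739j, V7=1.496+0.2953j
aux → i_V1=0.01606+0.07432j

4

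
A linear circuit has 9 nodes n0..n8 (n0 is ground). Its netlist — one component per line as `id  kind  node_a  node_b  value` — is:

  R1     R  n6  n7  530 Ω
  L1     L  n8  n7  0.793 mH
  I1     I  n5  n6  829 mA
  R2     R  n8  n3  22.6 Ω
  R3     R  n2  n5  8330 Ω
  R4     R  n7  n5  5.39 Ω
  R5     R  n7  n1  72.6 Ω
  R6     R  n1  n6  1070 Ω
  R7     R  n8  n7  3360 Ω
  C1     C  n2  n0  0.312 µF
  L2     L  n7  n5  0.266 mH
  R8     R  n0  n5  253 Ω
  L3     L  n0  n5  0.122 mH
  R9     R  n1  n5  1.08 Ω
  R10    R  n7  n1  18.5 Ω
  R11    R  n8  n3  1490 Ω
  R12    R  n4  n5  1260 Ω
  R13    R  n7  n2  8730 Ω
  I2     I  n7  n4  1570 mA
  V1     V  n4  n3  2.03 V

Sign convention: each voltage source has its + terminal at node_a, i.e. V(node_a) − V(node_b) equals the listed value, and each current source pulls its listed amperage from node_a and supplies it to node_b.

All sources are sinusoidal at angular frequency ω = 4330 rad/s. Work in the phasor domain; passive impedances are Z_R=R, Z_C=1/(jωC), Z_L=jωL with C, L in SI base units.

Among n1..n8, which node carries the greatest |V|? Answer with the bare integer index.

MNA unknowns: 8 node voltages V₁..V_8 plus 1 source current (V1)
R1: Y=0.001887+0.000j on G[6,7]
L1: Y=0.000-0.2912j on G[8,7]
I1: z[5]−=0.829, z[6]+=0.829
R2: Y=0.04425+0.000j on G[8,3]
R3: Y=0.0001200+0.000j on G[2,5]
R4: Y=0.1855+0.000j on G[7,5]
R5: Y=0.01377+0.000j on G[7,1]
R6: Y=0.0009346+0.000j on G[1,6]
R7: Y=0.0002976+0.000j on G[8,7]
C1: Y=0.000+0.001351j on G[2,0]
L2: Y=0.000-0.8682j on G[7,5]
R8: Y=0.003953+0.000j on G[0,5]
L3: Y=0.000-1.893j on G[0,5]
R9: Y=0.9259+0.000j on G[1,5]
R10: Y=0.05405+0.000j on G[7,1]
R11: Y=0.0006711+0.000j on G[8,3]
R12: Y=0.0007937+0.000j on G[4,5]
R13: Y=0.0001145+0.000j on G[7,2]
I2: z[7]−=1.57, z[4]+=1.57
V1: row V4−V3=2.03, i_V1 at 4,3
solve → V1=0.2880+0.03977j, V2=0.05000-0.005841j, V3=34.50+5.767j, V4=36.53+5.767j, V5=3.567e-05-4.243e-06j, V6=294.0+0.3995j, V7=0.1713+0.5777j, V8=0.1924+5.869j
aux → i_V1=1.541-0.004577j

6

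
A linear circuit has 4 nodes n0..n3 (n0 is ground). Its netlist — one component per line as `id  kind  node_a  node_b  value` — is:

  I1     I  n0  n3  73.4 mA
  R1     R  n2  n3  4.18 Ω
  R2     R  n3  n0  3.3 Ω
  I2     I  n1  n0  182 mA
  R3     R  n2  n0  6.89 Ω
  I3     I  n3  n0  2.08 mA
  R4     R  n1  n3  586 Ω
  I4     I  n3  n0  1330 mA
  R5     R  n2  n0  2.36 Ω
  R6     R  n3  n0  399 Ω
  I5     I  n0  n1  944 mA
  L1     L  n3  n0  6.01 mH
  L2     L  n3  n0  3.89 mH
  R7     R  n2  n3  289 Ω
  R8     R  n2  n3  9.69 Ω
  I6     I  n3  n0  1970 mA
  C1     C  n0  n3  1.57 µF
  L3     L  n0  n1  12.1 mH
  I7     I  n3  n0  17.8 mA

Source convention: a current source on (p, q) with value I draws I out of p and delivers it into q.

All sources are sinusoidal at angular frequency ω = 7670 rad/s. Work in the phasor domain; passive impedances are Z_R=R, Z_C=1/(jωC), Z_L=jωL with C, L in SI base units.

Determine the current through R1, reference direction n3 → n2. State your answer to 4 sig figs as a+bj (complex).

Element admittances at ω=7670 rad/s:
  I1: injects 0.0734 A into n3 (from n0)
  Y(R1) = 0.2392+0.000j S between n2,n3
  Y(R2) = 0.3030+0.000j S between n3,n0
  I2: injects 0.182 A into n0 (from n1)
  Y(R3) = 0.1451+0.000j S between n2,n0
  I3: injects 0.00208 A into n0 (from n3)
  Y(R4) = 0.001706+0.000j S between n1,n3
  I4: injects 1.33 A into n0 (from n3)
  Y(R5) = 0.4237+0.000j S between n2,n0
  Y(R6) = 0.002506+0.000j S between n3,n0
  I5: injects 0.944 A into n1 (from n0)
  Y(L1) = 0.000-0.02169j S between n3,n0
  Y(L2) = 0.000-0.03352j S between n3,n0
  Y(R7) = 0.003460+0.000j S between n2,n3
  Y(R8) = 0.1032+0.000j S between n2,n3
  I6: injects 1.97 A into n0 (from n3)
  Y(C1) = 0.000+0.01204j S between n0,n3
  Y(L3) = 0.000-0.01078j S between n0,n1
  I7: injects 0.0178 A into n0 (from n3)
Assemble and solve the 3×3 MNA system:
  V(n1)=10.82+68.03j  V(n2)=-2.328-0.1083j  V(n3)=-6.156-0.2865j

-0.9159-0.04262j A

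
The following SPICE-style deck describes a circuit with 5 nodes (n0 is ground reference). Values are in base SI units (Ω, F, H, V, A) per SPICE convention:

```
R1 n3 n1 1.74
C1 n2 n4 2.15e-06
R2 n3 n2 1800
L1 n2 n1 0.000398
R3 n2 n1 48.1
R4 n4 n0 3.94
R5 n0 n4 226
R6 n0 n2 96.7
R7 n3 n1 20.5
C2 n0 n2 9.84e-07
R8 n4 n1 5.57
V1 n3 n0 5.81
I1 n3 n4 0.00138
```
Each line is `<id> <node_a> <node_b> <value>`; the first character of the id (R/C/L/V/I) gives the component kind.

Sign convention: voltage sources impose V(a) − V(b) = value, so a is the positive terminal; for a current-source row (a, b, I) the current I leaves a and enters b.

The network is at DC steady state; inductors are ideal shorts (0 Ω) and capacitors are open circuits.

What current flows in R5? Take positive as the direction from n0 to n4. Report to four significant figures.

MNA unknowns: 4 node voltages V₁..V_4 plus 2 source currents (L1, V1)
R1: Y=0.5747 on G[3,1]
C1: Y=0.000 on G[2,4]
R2: Y=0.0005556 on G[3,2]
L1: row V2−V1=0, i_L1 at 2,1
R3: Y=0.02079 on G[2,1]
R4: Y=0.2538 on G[4,0]
R5: Y=0.004425 on G[0,4]
R6: Y=0.01034 on G[0,2]
R7: Y=0.04878 on G[3,1]
C2: Y=0.000 on G[0,2]
R8: Y=0.1795 on G[4,1]
V1: row V3−V0=5.81, i_V1 at 3,0
I1: z[3]−=0.00138, z[4]+=0.00138
solve → V1=4.898, V2=4.898, V3=5.810, V4=2.012
aux → i_L1=-0.05015, i_V1=-0.5702

-0.008903 A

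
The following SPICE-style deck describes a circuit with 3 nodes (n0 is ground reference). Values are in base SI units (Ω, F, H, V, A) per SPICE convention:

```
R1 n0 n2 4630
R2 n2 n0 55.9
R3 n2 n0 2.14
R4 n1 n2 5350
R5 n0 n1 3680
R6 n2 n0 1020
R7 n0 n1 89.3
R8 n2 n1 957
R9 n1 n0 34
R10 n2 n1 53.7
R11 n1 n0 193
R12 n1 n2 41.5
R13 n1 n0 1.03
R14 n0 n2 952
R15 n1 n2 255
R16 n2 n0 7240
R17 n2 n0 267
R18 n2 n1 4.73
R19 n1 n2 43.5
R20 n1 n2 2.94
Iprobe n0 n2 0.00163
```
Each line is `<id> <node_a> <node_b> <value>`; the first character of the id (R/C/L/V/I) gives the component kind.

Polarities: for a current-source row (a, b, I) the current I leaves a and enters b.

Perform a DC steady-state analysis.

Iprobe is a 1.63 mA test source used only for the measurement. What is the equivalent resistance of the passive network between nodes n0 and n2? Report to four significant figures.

Apply KCL at each of the 2 non-ground nodes and solve the resulting linear system.
Node n1: branches {R4, R5, R7, R8, R9, R10, R11, R12, R13, R15, R18, R19, R20} → V_1 = 0.0007053
Node n2: branches {R1, R2, R3, R4, R6, R8, R10, R12, R14, R15, R16, R17, R18, R19, R20, Iprobe} → V_2 = 0.001858

R_eq = 1.140 Ω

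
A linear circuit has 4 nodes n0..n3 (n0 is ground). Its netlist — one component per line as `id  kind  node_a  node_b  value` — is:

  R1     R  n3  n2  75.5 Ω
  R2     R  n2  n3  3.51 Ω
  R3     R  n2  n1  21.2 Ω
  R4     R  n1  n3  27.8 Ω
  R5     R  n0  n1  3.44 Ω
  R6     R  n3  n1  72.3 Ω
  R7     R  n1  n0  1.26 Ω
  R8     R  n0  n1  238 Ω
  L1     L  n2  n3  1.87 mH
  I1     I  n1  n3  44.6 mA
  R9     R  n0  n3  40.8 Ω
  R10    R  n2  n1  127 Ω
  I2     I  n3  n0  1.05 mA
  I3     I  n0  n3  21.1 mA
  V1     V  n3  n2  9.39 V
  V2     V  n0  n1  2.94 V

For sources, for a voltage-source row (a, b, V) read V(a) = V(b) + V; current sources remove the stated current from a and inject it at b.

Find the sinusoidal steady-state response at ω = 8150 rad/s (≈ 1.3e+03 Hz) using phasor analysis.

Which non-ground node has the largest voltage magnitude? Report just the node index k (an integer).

2

MNA unknowns: 3 node voltages V₁..V_3 plus 2 source currents (V1, V2)
R1: Y=0.01325+0.000j on G[3,2]
R2: Y=0.2849+0.000j on G[2,3]
R3: Y=0.04717+0.000j on G[2,1]
R4: Y=0.03597+0.000j on G[1,3]
R5: Y=0.2907+0.000j on G[0,1]
R6: Y=0.01383+0.000j on G[3,1]
R7: Y=0.7937+0.000j on G[1,0]
R8: Y=0.004202+0.000j on G[0,1]
L1: Y=0.000-0.06561j on G[2,3]
I1: z[1]−=0.0446, z[3]+=0.0446
R9: Y=0.02451+0.000j on G[0,3]
R10: Y=0.007874+0.000j on G[2,1]
I2: z[3]−=0.00105, z[0]+=0.00105
I3: z[0]−=0.0211, z[3]+=0.0211
V1: row V3−V2=9.39, i_V1 at 3,2
V2: row V0−V1=2.94, i_V2 at 0,1
solve → V1=-2.940+0.000j, V2=-7.278+0.000j, V3=2.112+0.000j
aux → i_V1=-3.038+0.6161j, i_V2=-3.169+0.000j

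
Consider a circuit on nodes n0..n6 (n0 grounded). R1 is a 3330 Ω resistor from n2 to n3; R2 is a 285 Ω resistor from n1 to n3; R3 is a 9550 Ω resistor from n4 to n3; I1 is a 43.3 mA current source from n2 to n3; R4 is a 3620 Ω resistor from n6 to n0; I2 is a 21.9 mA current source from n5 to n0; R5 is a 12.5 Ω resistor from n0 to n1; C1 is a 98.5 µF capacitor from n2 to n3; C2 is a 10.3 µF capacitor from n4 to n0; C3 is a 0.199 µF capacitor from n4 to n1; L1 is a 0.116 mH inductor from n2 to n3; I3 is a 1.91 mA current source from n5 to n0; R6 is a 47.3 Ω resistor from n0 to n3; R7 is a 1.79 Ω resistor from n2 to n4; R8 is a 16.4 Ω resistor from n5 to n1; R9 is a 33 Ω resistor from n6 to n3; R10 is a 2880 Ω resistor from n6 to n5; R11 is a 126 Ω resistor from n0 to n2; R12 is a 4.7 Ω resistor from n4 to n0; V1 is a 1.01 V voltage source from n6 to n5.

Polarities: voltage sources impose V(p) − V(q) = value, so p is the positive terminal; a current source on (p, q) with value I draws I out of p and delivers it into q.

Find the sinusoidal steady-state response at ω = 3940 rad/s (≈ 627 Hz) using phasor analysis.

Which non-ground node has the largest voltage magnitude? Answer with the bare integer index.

Apply KCL at each of the 6 non-ground nodes and solve the resulting linear system.
Node n1: branches {R2, R5, C3, R8} → V_1 = -0.3460+0.006852j
Node n2: branches {R1, I1, C1, L1, R7, R11} → V_2 = 0.01973-0.007816j
Node n3: branches {R1, R2, R3, I1, C1, L1, R6, R9} → V_3 = 0.02010+0.01813j
Node n4: branches {R3, C2, C3, R7, R12} → V_4 = 0.01392-0.006755j
Node n5: branches {I2, I3, R8, R10, V1} → V_5 = -0.8212+0.01056j
Node n6: branches {R4, R9, R10, V1} → V_6 = 0.1888+0.01056j
Source currents: i(V1)=-0.005516+0.0002264j

5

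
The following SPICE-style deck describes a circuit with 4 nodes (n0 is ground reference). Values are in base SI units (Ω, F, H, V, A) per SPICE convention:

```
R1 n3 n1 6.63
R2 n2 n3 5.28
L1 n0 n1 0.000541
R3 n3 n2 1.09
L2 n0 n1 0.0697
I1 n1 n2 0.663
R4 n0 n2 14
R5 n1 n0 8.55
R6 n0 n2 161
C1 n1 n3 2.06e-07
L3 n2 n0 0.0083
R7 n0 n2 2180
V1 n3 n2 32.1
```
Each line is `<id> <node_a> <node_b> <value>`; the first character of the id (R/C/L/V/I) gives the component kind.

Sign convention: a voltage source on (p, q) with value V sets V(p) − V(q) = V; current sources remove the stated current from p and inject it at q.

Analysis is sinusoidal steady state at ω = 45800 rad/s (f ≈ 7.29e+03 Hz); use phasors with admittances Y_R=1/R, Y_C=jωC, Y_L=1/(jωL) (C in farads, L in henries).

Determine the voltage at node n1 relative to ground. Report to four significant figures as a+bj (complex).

MNA unknowns: 3 node voltages V₁..V_3 plus 1 source current (V1)
R1: Y=0.1508+0.000j on G[3,1]
R2: Y=0.1894+0.000j on G[2,3]
L1: Y=0.000-0.04036j on G[0,1]
R3: Y=0.9174+0.000j on G[3,2]
L2: Y=0.000-0.0003133j on G[0,1]
I1: z[1]−=0.663, z[2]+=0.663
R4: Y=0.07143+0.000j on G[0,2]
R5: Y=0.1170+0.000j on G[1,0]
R6: Y=0.006211+0.000j on G[0,2]
C1: Y=0.000+0.009435j on G[1,3]
L3: Y=0.000-0.002631j on G[2,0]
R7: Y=0.0004587+0.000j on G[0,2]
V1: row V3−V2=32.1, i_V1 at 3,2
solve → V1=7.997+2.008j, V2=-13.05+0.7175j, V3=19.05+0.7175j
aux → i_V1=-37.21+0.09036j

7.997+2.008j V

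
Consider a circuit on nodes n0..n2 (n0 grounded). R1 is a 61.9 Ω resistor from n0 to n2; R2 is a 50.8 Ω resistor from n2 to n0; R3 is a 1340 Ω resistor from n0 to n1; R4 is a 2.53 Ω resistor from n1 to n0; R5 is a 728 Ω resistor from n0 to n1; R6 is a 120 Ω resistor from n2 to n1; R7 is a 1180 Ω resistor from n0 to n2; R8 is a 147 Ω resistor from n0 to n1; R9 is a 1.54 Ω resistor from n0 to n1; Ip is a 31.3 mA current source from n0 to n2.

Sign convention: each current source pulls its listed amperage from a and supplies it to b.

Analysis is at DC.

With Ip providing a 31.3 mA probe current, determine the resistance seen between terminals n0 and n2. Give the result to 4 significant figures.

Element admittances at DC:
  Y(R1) = 0.01616 S between n0,n2
  Y(R2) = 0.01969 S between n2,n0
  Y(R3) = 0.0007463 S between n0,n1
  Y(R4) = 0.3953 S between n1,n0
  Y(R5) = 0.001374 S between n0,n1
  Y(R6) = 0.008333 S between n2,n1
  Y(R7) = 0.0008475 S between n0,n2
  Y(R8) = 0.006803 S between n0,n1
  Y(R9) = 0.6494 S between n0,n1
  Ip: injects 0.0313 A into n2 (from n0)
Assemble and solve the 2×2 MNA system:
  V(n1)=0.005464  V(n2)=0.6962

R_eq = 22.24 Ω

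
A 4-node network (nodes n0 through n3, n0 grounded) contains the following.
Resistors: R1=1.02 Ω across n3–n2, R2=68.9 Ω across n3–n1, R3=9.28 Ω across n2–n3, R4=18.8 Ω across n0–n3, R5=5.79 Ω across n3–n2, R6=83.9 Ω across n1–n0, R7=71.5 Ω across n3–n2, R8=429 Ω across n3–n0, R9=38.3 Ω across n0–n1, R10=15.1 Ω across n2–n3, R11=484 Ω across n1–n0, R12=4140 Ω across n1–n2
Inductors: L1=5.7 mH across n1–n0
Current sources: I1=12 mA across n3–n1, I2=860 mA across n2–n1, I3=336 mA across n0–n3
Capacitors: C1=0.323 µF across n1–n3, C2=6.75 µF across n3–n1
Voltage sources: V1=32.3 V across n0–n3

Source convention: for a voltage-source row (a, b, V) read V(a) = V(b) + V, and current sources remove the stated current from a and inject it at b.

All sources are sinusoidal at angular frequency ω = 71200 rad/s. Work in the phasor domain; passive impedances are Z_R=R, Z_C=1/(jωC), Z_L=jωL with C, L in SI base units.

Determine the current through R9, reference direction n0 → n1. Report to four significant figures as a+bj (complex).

0.8352+0.1120j A

MNA unknowns: 3 node voltages V₁..V_3 plus 1 source current (V1)
R1: Y=0.9804+0.000j on G[3,2]
L1: Y=0.000-0.002464j on G[1,0]
R2: Y=0.01451+0.000j on G[3,1]
I1: z[3]−=0.012, z[1]+=0.012
R3: Y=0.1078+0.000j on G[2,3]
I2: z[2]−=0.86, z[1]+=0.86
R4: Y=0.05319+0.000j on G[0,3]
R5: Y=0.1727+0.000j on G[3,2]
I3: z[0]−=0.336, z[3]+=0.336
R6: Y=0.01192+0.000j on G[1,0]
R7: Y=0.01399+0.000j on G[3,2]
R8: Y=0.002331+0.000j on G[3,0]
C1: Y=0.000+0.02300j on G[1,3]
R9: Y=0.02611+0.000j on G[0,1]
C2: Y=0.000+0.4806j on G[3,1]
R10: Y=0.06623+0.000j on G[2,3]
R11: Y=0.002066+0.000j on G[1,0]
R12: Y=0.0002415+0.000j on G[1,2]
V1: row V0−V3=32.3, i_V1 at 0,3
solve → V1=-31.99-4.290j, V2=-32.94-0.0007725j, V3=-32.30+0.000j
aux → i_V1=-3.423-0.09318j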